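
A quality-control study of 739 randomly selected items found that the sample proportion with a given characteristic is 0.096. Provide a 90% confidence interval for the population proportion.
(0.078, 0.114)

Proportion CI:
SE = √(p̂(1-p̂)/n) = √(0.096 · 0.904 / 739) = 0.01084

z* = 1.645
Margin = z* · SE = 1.645 · 0.01084 = 0.0178

CI: 0.096 ± 0.0178 = (0.078, 0.114)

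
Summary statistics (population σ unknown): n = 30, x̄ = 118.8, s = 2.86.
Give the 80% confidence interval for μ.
(118.12, 119.48)

t-interval (σ unknown):
df = n - 1 = 29
t* = 1.311 for 80% confidence

Margin of error = t* · s/√n = 1.311 · 2.86/√30 = 0.68

CI: (118.12, 119.48)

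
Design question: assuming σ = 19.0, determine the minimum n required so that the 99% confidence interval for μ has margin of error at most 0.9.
n ≥ 2958

For margin E ≤ 0.9:
n ≥ (z* · σ / E)²
n ≥ (2.576 · 19.0 / 0.9)²
n ≥ 2957.43

Minimum n = 2958 (rounding up)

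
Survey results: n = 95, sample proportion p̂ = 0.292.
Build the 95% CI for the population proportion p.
(0.201, 0.383)

Proportion CI:
SE = √(p̂(1-p̂)/n) = √(0.292 · 0.708 / 95) = 0.04665

z* = 1.960
Margin = z* · SE = 1.960 · 0.04665 = 0.0914

CI: 0.292 ± 0.0914 = (0.201, 0.383)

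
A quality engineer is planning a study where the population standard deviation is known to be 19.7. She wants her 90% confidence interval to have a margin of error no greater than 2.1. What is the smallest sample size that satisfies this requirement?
n ≥ 239

For margin E ≤ 2.1:
n ≥ (z* · σ / E)²
n ≥ (1.645 · 19.7 / 2.1)²
n ≥ 238.14

Minimum n = 239 (rounding up)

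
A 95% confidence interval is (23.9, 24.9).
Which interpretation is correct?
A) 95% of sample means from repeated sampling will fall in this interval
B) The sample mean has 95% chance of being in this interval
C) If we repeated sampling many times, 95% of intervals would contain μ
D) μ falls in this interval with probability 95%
C

A) Wrong — coverage applies to intervals containing μ, not to future x̄ values.
B) Wrong — x̄ is observed and sits in the interval by construction.
C) Correct — this is the frequentist long-run coverage interpretation.
D) Wrong — μ is fixed; the randomness lives in the interval, not in μ.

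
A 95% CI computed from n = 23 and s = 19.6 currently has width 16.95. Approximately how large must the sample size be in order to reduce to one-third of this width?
n ≈ 207

CI width ∝ 1/√n
To reduce width by factor 3, need √n to grow by 3 → need 3² = 9 times as many samples.

Current: n = 23, width = 16.95
New: n = 207, width ≈ 5.37

Width reduced by factor of 16.95/5.37 = 3.16.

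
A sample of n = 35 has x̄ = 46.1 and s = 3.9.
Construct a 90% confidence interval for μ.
(44.99, 47.21)

t-interval (σ unknown):
df = n - 1 = 34
t* = 1.691 for 90% confidence

Margin of error = t* · s/√n = 1.691 · 3.9/√35 = 1.11

CI: (44.99, 47.21)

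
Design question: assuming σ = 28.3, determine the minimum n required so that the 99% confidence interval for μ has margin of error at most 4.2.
n ≥ 302

For margin E ≤ 4.2:
n ≥ (z* · σ / E)²
n ≥ (2.576 · 28.3 / 4.2)²
n ≥ 301.28

Minimum n = 302 (rounding up)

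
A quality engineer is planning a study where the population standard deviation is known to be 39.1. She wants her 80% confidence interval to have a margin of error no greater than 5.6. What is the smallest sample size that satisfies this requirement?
n ≥ 81

For margin E ≤ 5.6:
n ≥ (z* · σ / E)²
n ≥ (1.282 · 39.1 / 5.6)²
n ≥ 80.12

Minimum n = 81 (rounding up)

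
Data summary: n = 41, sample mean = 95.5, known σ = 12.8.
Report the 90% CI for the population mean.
(92.21, 98.79)

z-interval (σ known):
z* = 1.645 for 90% confidence

Margin of error = z* · σ/√n = 1.645 · 12.8/√41 = 3.29

CI: (95.5 - 3.29, 95.5 + 3.29) = (92.21, 98.79)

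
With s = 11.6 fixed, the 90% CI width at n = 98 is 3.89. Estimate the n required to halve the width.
n ≈ 392

CI width ∝ 1/√n
To reduce width by factor 2, need √n to grow by 2 → need 2² = 4 times as many samples.

Current: n = 98, width = 3.89
New: n = 392, width ≈ 1.93

Width reduced by factor of 3.89/1.93 = 2.02.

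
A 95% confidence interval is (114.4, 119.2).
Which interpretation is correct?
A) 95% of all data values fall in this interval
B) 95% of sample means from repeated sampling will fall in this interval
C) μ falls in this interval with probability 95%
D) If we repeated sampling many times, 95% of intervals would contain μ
D

A) Wrong — a CI is about the parameter μ, not individual data values.
B) Wrong — coverage applies to intervals containing μ, not to future x̄ values.
C) Wrong — μ is fixed; the randomness lives in the interval, not in μ.
D) Correct — this is the frequentist long-run coverage interpretation.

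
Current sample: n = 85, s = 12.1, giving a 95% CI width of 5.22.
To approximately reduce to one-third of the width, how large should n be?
n ≈ 765

CI width ∝ 1/√n
To reduce width by factor 3, need √n to grow by 3 → need 3² = 9 times as many samples.

Current: n = 85, width = 5.22
New: n = 765, width ≈ 1.72

Width reduced by factor of 5.22/1.72 = 3.03.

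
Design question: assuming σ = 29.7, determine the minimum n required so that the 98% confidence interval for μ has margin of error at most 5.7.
n ≥ 147

For margin E ≤ 5.7:
n ≥ (z* · σ / E)²
n ≥ (2.326 · 29.7 / 5.7)²
n ≥ 146.89

Minimum n = 147 (rounding up)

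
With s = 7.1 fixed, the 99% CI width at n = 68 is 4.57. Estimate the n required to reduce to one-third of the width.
n ≈ 612

CI width ∝ 1/√n
To reduce width by factor 3, need √n to grow by 3 → need 3² = 9 times as many samples.

Current: n = 68, width = 4.57
New: n = 612, width ≈ 1.48

Width reduced by factor of 4.57/1.48 = 3.09.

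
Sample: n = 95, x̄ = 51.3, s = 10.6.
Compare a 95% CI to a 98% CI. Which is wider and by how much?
98% CI is wider by 0.83

df = 94
95% CI: t* = 1.986, (49.14, 53.46), width = 2 · t* · s/√n = 4.32
98% CI: t* = 2.367, (48.73, 53.87), width = 2 · t* · s/√n = 5.15

The 98% CI is wider by 5.15 - 4.32 = 0.83.
Higher confidence requires a wider interval.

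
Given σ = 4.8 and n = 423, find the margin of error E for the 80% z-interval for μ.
Margin of error = 0.30

Margin of error = z* · σ/√n
= 1.282 · 4.8/√423
= 1.282 · 4.8/20.5670
= 0.30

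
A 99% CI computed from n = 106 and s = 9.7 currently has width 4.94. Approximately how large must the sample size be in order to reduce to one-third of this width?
n ≈ 954

CI width ∝ 1/√n
To reduce width by factor 3, need √n to grow by 3 → need 3² = 9 times as many samples.

Current: n = 106, width = 4.94
New: n = 954, width ≈ 1.62

Width reduced by factor of 4.94/1.62 = 3.05.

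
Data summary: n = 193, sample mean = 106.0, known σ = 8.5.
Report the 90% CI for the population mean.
(104.99, 107.01)

z-interval (σ known):
z* = 1.645 for 90% confidence

Margin of error = z* · σ/√n = 1.645 · 8.5/√193 = 1.01

CI: (106.0 - 1.01, 106.0 + 1.01) = (104.99, 107.01)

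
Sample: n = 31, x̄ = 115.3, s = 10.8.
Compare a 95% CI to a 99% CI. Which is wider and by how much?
99% CI is wider by 2.75

df = 30
95% CI: t* = 2.042, (111.34, 119.26), width = 2 · t* · s/√n = 7.92
99% CI: t* = 2.750, (109.97, 120.63), width = 2 · t* · s/√n = 10.67

The 99% CI is wider by 10.67 - 7.92 = 2.75.
Higher confidence requires a wider interval.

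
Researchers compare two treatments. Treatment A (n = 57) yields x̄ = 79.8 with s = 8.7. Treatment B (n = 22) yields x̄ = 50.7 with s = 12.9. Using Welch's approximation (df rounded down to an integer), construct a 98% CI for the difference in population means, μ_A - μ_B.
(21.74, 36.46)

Difference: x̄₁ - x̄₂ = 29.10
SE = √(s₁²/n₁ + s₂²/n₂) = √(8.7²/57 + 12.9²/22) = 2.9819
df = 28.69 → 28 (Welch–Satterthwaite, rounded down)
t* = 2.467

CI: 29.10 ± 2.467 · 2.9819 = 29.10 ± 7.36 = (21.74, 36.46)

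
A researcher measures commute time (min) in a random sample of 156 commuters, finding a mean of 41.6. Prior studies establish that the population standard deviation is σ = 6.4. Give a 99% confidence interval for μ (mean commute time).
(40.28, 42.92)

z-interval (σ known):
z* = 2.576 for 99% confidence

Margin of error = z* · σ/√n = 2.576 · 6.4/√156 = 1.32

CI: (41.6 - 1.32, 41.6 + 1.32) = (40.28, 42.92)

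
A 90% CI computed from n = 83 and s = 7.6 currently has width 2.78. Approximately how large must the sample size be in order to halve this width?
n ≈ 332

CI width ∝ 1/√n
To reduce width by factor 2, need √n to grow by 2 → need 2² = 4 times as many samples.

Current: n = 83, width = 2.78
New: n = 332, width ≈ 1.38

Width reduced by factor of 2.78/1.38 = 2.01.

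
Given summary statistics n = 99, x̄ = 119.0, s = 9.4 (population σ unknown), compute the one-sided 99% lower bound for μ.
μ ≥ 116.77

Lower bound (one-sided):
t* = 2.365 (one-sided for 99%)
Lower bound = x̄ - t* · s/√n = 119.0 - 2.365 · 9.4/√99 = 116.77

We are 99% confident that μ ≥ 116.77.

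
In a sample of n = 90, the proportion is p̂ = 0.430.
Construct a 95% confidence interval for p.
(0.328, 0.532)

Proportion CI:
SE = √(p̂(1-p̂)/n) = √(0.430 · 0.570 / 90) = 0.05219

z* = 1.960
Margin = z* · SE = 1.960 · 0.05219 = 0.1023

CI: 0.430 ± 0.1023 = (0.328, 0.532)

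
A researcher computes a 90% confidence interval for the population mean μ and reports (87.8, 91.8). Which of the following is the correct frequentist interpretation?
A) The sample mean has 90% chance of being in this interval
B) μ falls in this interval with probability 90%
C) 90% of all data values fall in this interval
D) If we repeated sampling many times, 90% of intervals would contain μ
D

A) Wrong — x̄ is observed and sits in the interval by construction.
B) Wrong — μ is fixed; the randomness lives in the interval, not in μ.
C) Wrong — a CI is about the parameter μ, not individual data values.
D) Correct — this is the frequentist long-run coverage interpretation.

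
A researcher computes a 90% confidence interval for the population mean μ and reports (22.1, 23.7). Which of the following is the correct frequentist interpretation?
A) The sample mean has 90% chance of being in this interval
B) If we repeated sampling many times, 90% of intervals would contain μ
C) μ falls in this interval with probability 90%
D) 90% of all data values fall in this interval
B

A) Wrong — x̄ is observed and sits in the interval by construction.
B) Correct — this is the frequentist long-run coverage interpretation.
C) Wrong — μ is fixed; the randomness lives in the interval, not in μ.
D) Wrong — a CI is about the parameter μ, not individual data values.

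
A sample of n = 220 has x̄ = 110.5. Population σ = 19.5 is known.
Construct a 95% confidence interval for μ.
(107.92, 113.08)

z-interval (σ known):
z* = 1.960 for 95% confidence

Margin of error = z* · σ/√n = 1.960 · 19.5/√220 = 2.58

CI: (110.5 - 2.58, 110.5 + 2.58) = (107.92, 113.08)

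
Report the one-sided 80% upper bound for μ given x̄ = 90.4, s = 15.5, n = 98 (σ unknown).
μ ≤ 91.72

Upper bound (one-sided):
t* = 0.845 (one-sided for 80%)
Upper bound = x̄ + t* · s/√n = 90.4 + 0.845 · 15.5/√98 = 91.72

We are 80% confident that μ ≤ 91.72.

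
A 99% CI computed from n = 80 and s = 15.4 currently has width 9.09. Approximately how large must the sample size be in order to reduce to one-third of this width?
n ≈ 720

CI width ∝ 1/√n
To reduce width by factor 3, need √n to grow by 3 → need 3² = 9 times as many samples.

Current: n = 80, width = 9.09
New: n = 720, width ≈ 2.96

Width reduced by factor of 9.09/2.96 = 3.07.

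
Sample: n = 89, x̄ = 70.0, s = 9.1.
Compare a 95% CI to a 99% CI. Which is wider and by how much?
99% CI is wider by 1.25

df = 88
95% CI: t* = 1.987, (68.08, 71.92), width = 2 · t* · s/√n = 3.83
99% CI: t* = 2.633, (67.46, 72.54), width = 2 · t* · s/√n = 5.08

The 99% CI is wider by 5.08 - 3.83 = 1.25.
Higher confidence requires a wider interval.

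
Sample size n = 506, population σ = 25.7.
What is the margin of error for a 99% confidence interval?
Margin of error = 2.94

Margin of error = z* · σ/√n
= 2.576 · 25.7/√506
= 2.576 · 25.7/22.4944
= 2.94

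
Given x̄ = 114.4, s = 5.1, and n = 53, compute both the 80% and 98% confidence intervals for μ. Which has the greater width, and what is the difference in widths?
98% CI is wider by 1.54

df = 52
80% CI: t* = 1.298, (113.49, 115.31), width = 2 · t* · s/√n = 1.82
98% CI: t* = 2.400, (112.72, 116.08), width = 2 · t* · s/√n = 3.36

The 98% CI is wider by 3.36 - 1.82 = 1.54.
Higher confidence requires a wider interval.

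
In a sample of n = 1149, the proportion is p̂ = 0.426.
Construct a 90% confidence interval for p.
(0.402, 0.450)

Proportion CI:
SE = √(p̂(1-p̂)/n) = √(0.426 · 0.574 / 1149) = 0.01459

z* = 1.645
Margin = z* · SE = 1.645 · 0.01459 = 0.0240

CI: 0.426 ± 0.0240 = (0.402, 0.450)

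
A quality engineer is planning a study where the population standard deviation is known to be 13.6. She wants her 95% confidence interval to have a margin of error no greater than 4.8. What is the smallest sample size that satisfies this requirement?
n ≥ 31

For margin E ≤ 4.8:
n ≥ (z* · σ / E)²
n ≥ (1.960 · 13.6 / 4.8)²
n ≥ 30.84

Minimum n = 31 (rounding up)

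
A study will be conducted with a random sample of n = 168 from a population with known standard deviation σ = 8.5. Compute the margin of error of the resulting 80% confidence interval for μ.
Margin of error = 0.84

Margin of error = z* · σ/√n
= 1.282 · 8.5/√168
= 1.282 · 8.5/12.9615
= 0.84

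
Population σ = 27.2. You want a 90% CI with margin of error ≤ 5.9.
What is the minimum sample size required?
n ≥ 58

For margin E ≤ 5.9:
n ≥ (z* · σ / E)²
n ≥ (1.645 · 27.2 / 5.9)²
n ≥ 57.51

Minimum n = 58 (rounding up)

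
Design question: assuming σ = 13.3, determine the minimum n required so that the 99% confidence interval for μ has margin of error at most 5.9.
n ≥ 34

For margin E ≤ 5.9:
n ≥ (z* · σ / E)²
n ≥ (2.576 · 13.3 / 5.9)²
n ≥ 33.72

Minimum n = 34 (rounding up)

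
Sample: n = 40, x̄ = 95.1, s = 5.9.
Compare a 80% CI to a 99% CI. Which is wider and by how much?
99% CI is wider by 2.62

df = 39
80% CI: t* = 1.304, (93.88, 96.32), width = 2 · t* · s/√n = 2.43
99% CI: t* = 2.708, (92.57, 97.63), width = 2 · t* · s/√n = 5.05

The 99% CI is wider by 5.05 - 2.43 = 2.62.
Higher confidence requires a wider interval.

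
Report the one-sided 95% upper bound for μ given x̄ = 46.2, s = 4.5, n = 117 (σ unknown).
μ ≤ 46.89

Upper bound (one-sided):
t* = 1.658 (one-sided for 95%)
Upper bound = x̄ + t* · s/√n = 46.2 + 1.658 · 4.5/√117 = 46.89

We are 95% confident that μ ≤ 46.89.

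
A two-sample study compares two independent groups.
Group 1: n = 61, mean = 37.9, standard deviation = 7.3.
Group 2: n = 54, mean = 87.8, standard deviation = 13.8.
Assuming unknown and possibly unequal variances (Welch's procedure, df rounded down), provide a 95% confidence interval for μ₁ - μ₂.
(-54.08, -45.72)

Difference: x̄₁ - x̄₂ = -49.90
SE = √(s₁²/n₁ + s₂²/n₂) = √(7.3²/61 + 13.8²/54) = 2.0977
df = 78.27 → 78 (Welch–Satterthwaite, rounded down)
t* = 1.991

CI: -49.90 ± 1.991 · 2.0977 = -49.90 ± 4.18 = (-54.08, -45.72)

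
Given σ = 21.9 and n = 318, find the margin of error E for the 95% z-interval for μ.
Margin of error = 2.41

Margin of error = z* · σ/√n
= 1.960 · 21.9/√318
= 1.960 · 21.9/17.8326
= 2.41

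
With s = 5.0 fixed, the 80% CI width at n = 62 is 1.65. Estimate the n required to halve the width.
n ≈ 248

CI width ∝ 1/√n
To reduce width by factor 2, need √n to grow by 2 → need 2² = 4 times as many samples.

Current: n = 62, width = 1.65
New: n = 248, width ≈ 0.82

Width reduced by factor of 1.65/0.82 = 2.01.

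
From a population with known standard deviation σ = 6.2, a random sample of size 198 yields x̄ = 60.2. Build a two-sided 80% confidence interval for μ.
(59.64, 60.76)

z-interval (σ known):
z* = 1.282 for 80% confidence

Margin of error = z* · σ/√n = 1.282 · 6.2/√198 = 0.56

CI: (60.2 - 0.56, 60.2 + 0.56) = (59.64, 60.76)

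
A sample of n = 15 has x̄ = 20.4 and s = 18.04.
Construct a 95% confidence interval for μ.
(10.41, 30.39)

t-interval (σ unknown):
df = n - 1 = 14
t* = 2.145 for 95% confidence

Margin of error = t* · s/√n = 2.145 · 18.04/√15 = 9.99

CI: (10.41, 30.39)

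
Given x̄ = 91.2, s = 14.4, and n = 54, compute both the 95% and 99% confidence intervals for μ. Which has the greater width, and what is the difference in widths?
99% CI is wider by 2.61

df = 53
95% CI: t* = 2.006, (87.27, 95.13), width = 2 · t* · s/√n = 7.86
99% CI: t* = 2.672, (85.96, 96.44), width = 2 · t* · s/√n = 10.47

The 99% CI is wider by 10.47 - 7.86 = 2.61.
Higher confidence requires a wider interval.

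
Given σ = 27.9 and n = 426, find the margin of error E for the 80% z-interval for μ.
Margin of error = 1.73

Margin of error = z* · σ/√n
= 1.282 · 27.9/√426
= 1.282 · 27.9/20.6398
= 1.73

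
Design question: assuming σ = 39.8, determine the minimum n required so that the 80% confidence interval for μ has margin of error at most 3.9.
n ≥ 172

For margin E ≤ 3.9:
n ≥ (z* · σ / E)²
n ≥ (1.282 · 39.8 / 3.9)²
n ≥ 171.16

Minimum n = 172 (rounding up)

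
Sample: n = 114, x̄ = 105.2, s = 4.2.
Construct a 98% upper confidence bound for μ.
μ ≤ 106.02

Upper bound (one-sided):
t* = 2.078 (one-sided for 98%)
Upper bound = x̄ + t* · s/√n = 105.2 + 2.078 · 4.2/√114 = 106.02

We are 98% confident that μ ≤ 106.02.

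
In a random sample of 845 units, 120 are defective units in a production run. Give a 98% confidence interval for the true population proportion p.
(0.114, 0.170)

Proportion CI:
p̂ = 120/845 = 0.14201
SE = √(p̂(1-p̂)/n) = √(0.14201 · 0.85799 / 845) = 0.01201

z* = 2.326
Margin = z* · SE = 2.326 · 0.01201 = 0.0279

CI: 0.14201 ± 0.0279 = (0.114, 0.170)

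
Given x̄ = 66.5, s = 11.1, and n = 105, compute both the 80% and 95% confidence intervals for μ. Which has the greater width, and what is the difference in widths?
95% CI is wider by 1.51

df = 104
80% CI: t* = 1.290, (65.10, 67.90), width = 2 · t* · s/√n = 2.79
95% CI: t* = 1.983, (64.35, 68.65), width = 2 · t* · s/√n = 4.30

The 95% CI is wider by 4.30 - 2.79 = 1.51.
Higher confidence requires a wider interval.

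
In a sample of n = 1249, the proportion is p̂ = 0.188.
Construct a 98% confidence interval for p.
(0.162, 0.214)

Proportion CI:
SE = √(p̂(1-p̂)/n) = √(0.188 · 0.812 / 1249) = 0.01106

z* = 2.326
Margin = z* · SE = 2.326 · 0.01106 = 0.0257

CI: 0.188 ± 0.0257 = (0.162, 0.214)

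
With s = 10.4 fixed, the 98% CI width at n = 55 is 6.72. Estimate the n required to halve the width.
n ≈ 220

CI width ∝ 1/√n
To reduce width by factor 2, need √n to grow by 2 → need 2² = 4 times as many samples.

Current: n = 55, width = 6.72
New: n = 220, width ≈ 3.29

Width reduced by factor of 6.72/3.29 = 2.04.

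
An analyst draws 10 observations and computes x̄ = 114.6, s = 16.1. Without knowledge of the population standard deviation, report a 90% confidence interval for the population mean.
(105.27, 123.93)

t-interval (σ unknown):
df = n - 1 = 9
t* = 1.833 for 90% confidence

Margin of error = t* · s/√n = 1.833 · 16.1/√10 = 9.33

CI: (105.27, 123.93)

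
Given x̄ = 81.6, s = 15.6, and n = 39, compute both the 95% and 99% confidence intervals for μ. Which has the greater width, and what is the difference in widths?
99% CI is wider by 3.44

df = 38
95% CI: t* = 2.024, (76.54, 86.66), width = 2 · t* · s/√n = 10.11
99% CI: t* = 2.712, (74.83, 88.37), width = 2 · t* · s/√n = 13.55

The 99% CI is wider by 13.55 - 10.11 = 3.44.
Higher confidence requires a wider interval.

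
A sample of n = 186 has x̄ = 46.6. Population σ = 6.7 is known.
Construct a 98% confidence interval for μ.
(45.46, 47.74)

z-interval (σ known):
z* = 2.326 for 98% confidence

Margin of error = z* · σ/√n = 2.326 · 6.7/√186 = 1.14

CI: (46.6 - 1.14, 46.6 + 1.14) = (45.46, 47.74)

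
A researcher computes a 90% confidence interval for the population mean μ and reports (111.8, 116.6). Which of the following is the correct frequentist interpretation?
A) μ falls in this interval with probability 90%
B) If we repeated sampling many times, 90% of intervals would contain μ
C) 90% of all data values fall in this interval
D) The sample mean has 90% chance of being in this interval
B

A) Wrong — μ is fixed; the randomness lives in the interval, not in μ.
B) Correct — this is the frequentist long-run coverage interpretation.
C) Wrong — a CI is about the parameter μ, not individual data values.
D) Wrong — x̄ is observed and sits in the interval by construction.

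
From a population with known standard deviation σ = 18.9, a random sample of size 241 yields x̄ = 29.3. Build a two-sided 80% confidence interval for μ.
(27.74, 30.86)

z-interval (σ known):
z* = 1.282 for 80% confidence

Margin of error = z* · σ/√n = 1.282 · 18.9/√241 = 1.56

CI: (29.3 - 1.56, 29.3 + 1.56) = (27.74, 30.86)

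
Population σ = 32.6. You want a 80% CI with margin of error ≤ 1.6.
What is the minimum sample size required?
n ≥ 683

For margin E ≤ 1.6:
n ≥ (z* · σ / E)²
n ≥ (1.282 · 32.6 / 1.6)²
n ≥ 682.29

Minimum n = 683 (rounding up)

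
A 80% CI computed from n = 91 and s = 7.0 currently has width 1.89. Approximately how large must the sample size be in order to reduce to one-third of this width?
n ≈ 819

CI width ∝ 1/√n
To reduce width by factor 3, need √n to grow by 3 → need 3² = 9 times as many samples.

Current: n = 91, width = 1.89
New: n = 819, width ≈ 0.63

Width reduced by factor of 1.89/0.63 = 3.00.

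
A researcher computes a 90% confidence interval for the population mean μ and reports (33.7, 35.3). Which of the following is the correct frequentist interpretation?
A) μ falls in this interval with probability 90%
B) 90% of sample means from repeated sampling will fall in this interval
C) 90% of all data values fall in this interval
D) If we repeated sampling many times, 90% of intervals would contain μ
D

A) Wrong — μ is fixed; the randomness lives in the interval, not in μ.
B) Wrong — coverage applies to intervals containing μ, not to future x̄ values.
C) Wrong — a CI is about the parameter μ, not individual data values.
D) Correct — this is the frequentist long-run coverage interpretation.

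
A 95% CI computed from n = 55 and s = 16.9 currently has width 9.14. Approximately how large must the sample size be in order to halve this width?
n ≈ 220

CI width ∝ 1/√n
To reduce width by factor 2, need √n to grow by 2 → need 2² = 4 times as many samples.

Current: n = 55, width = 9.14
New: n = 220, width ≈ 4.49

Width reduced by factor of 9.14/4.49 = 2.04.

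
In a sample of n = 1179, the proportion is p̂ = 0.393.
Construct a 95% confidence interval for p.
(0.365, 0.421)

Proportion CI:
SE = √(p̂(1-p̂)/n) = √(0.393 · 0.607 / 1179) = 0.01422

z* = 1.960
Margin = z* · SE = 1.960 · 0.01422 = 0.0279

CI: 0.393 ± 0.0279 = (0.365, 0.421)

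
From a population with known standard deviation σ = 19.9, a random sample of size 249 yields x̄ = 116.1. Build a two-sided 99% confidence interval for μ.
(112.85, 119.35)

z-interval (σ known):
z* = 2.576 for 99% confidence

Margin of error = z* · σ/√n = 2.576 · 19.9/√249 = 3.25

CI: (116.1 - 3.25, 116.1 + 3.25) = (112.85, 119.35)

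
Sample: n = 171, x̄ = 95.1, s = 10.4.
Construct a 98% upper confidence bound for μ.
μ ≤ 96.75

Upper bound (one-sided):
t* = 2.070 (one-sided for 98%)
Upper bound = x̄ + t* · s/√n = 95.1 + 2.070 · 10.4/√171 = 96.75

We are 98% confident that μ ≤ 96.75.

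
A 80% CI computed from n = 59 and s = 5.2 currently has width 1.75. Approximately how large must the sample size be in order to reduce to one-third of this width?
n ≈ 531

CI width ∝ 1/√n
To reduce width by factor 3, need √n to grow by 3 → need 3² = 9 times as many samples.

Current: n = 59, width = 1.75
New: n = 531, width ≈ 0.58

Width reduced by factor of 1.75/0.58 = 3.02.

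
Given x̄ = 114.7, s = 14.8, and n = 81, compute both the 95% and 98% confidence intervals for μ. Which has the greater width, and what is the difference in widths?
98% CI is wider by 1.27

df = 80
95% CI: t* = 1.990, (111.43, 117.97), width = 2 · t* · s/√n = 6.54
98% CI: t* = 2.374, (110.80, 118.60), width = 2 · t* · s/√n = 7.81

The 98% CI is wider by 7.81 - 6.54 = 1.27.
Higher confidence requires a wider interval.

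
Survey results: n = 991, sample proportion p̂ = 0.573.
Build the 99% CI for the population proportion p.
(0.533, 0.613)

Proportion CI:
SE = √(p̂(1-p̂)/n) = √(0.573 · 0.427 / 991) = 0.01571

z* = 2.576
Margin = z* · SE = 2.576 · 0.01571 = 0.0405

CI: 0.573 ± 0.0405 = (0.533, 0.613)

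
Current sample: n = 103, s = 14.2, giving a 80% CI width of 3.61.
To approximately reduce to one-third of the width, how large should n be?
n ≈ 927

CI width ∝ 1/√n
To reduce width by factor 3, need √n to grow by 3 → need 3² = 9 times as many samples.

Current: n = 103, width = 3.61
New: n = 927, width ≈ 1.20

Width reduced by factor of 3.61/1.20 = 3.01.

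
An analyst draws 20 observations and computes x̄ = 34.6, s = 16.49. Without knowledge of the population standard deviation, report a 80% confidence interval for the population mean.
(29.70, 39.50)

t-interval (σ unknown):
df = n - 1 = 19
t* = 1.328 for 80% confidence

Margin of error = t* · s/√n = 1.328 · 16.49/√20 = 4.90

CI: (29.70, 39.50)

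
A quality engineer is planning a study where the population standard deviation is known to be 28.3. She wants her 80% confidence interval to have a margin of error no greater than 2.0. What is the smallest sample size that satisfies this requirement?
n ≥ 330

For margin E ≤ 2.0:
n ≥ (z* · σ / E)²
n ≥ (1.282 · 28.3 / 2.0)²
n ≥ 329.07

Minimum n = 330 (rounding up)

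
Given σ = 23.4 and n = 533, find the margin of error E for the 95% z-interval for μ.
Margin of error = 1.99

Margin of error = z* · σ/√n
= 1.960 · 23.4/√533
= 1.960 · 23.4/23.0868
= 1.99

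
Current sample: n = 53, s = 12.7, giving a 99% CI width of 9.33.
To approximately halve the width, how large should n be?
n ≈ 212

CI width ∝ 1/√n
To reduce width by factor 2, need √n to grow by 2 → need 2² = 4 times as many samples.

Current: n = 53, width = 9.33
New: n = 212, width ≈ 4.53

Width reduced by factor of 9.33/4.53 = 2.06.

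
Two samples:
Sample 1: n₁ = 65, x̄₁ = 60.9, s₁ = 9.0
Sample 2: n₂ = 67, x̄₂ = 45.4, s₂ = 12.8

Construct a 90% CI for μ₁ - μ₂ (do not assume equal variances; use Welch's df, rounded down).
(12.31, 18.69)

Difference: x̄₁ - x̄₂ = 15.50
SE = √(s₁²/n₁ + s₂²/n₂) = √(9.0²/65 + 12.8²/67) = 1.9213
df = 118.64 → 118 (Welch–Satterthwaite, rounded down)
t* = 1.658

CI: 15.50 ± 1.658 · 1.9213 = 15.50 ± 3.19 = (12.31, 18.69)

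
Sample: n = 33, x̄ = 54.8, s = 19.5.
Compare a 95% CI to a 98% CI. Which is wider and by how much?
98% CI is wider by 2.80

df = 32
95% CI: t* = 2.037, (47.89, 61.71), width = 2 · t* · s/√n = 13.83
98% CI: t* = 2.449, (46.49, 63.11), width = 2 · t* · s/√n = 16.63

The 98% CI is wider by 16.63 - 13.83 = 2.80.
Higher confidence requires a wider interval.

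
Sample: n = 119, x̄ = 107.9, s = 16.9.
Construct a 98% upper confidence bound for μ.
μ ≤ 111.12

Upper bound (one-sided):
t* = 2.077 (one-sided for 98%)
Upper bound = x̄ + t* · s/√n = 107.9 + 2.077 · 16.9/√119 = 111.12

We are 98% confident that μ ≤ 111.12.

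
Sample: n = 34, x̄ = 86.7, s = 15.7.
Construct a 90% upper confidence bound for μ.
μ ≤ 90.22

Upper bound (one-sided):
t* = 1.308 (one-sided for 90%)
Upper bound = x̄ + t* · s/√n = 86.7 + 1.308 · 15.7/√34 = 90.22

We are 90% confident that μ ≤ 90.22.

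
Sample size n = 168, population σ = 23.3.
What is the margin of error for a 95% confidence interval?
Margin of error = 3.52

Margin of error = z* · σ/√n
= 1.960 · 23.3/√168
= 1.960 · 23.3/12.9615
= 3.52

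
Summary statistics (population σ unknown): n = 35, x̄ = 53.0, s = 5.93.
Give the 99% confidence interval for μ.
(50.27, 55.73)

t-interval (σ unknown):
df = n - 1 = 34
t* = 2.728 for 99% confidence

Margin of error = t* · s/√n = 2.728 · 5.93/√35 = 2.73

CI: (50.27, 55.73)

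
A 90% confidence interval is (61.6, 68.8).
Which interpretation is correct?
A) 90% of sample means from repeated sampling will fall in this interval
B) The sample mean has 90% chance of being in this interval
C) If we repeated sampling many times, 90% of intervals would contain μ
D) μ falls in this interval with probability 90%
C

A) Wrong — coverage applies to intervals containing μ, not to future x̄ values.
B) Wrong — x̄ is observed and sits in the interval by construction.
C) Correct — this is the frequentist long-run coverage interpretation.
D) Wrong — μ is fixed; the randomness lives in the interval, not in μ.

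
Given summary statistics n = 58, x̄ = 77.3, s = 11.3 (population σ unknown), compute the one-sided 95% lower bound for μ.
μ ≥ 74.82

Lower bound (one-sided):
t* = 1.672 (one-sided for 95%)
Lower bound = x̄ - t* · s/√n = 77.3 - 1.672 · 11.3/√58 = 74.82

We are 95% confident that μ ≥ 74.82.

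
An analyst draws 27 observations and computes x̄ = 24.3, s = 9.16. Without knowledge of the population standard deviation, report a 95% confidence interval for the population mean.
(20.68, 27.92)

t-interval (σ unknown):
df = n - 1 = 26
t* = 2.056 for 95% confidence

Margin of error = t* · s/√n = 2.056 · 9.16/√27 = 3.62

CI: (20.68, 27.92)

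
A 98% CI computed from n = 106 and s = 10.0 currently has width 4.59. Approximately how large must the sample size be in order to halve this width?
n ≈ 424

CI width ∝ 1/√n
To reduce width by factor 2, need √n to grow by 2 → need 2² = 4 times as many samples.

Current: n = 106, width = 4.59
New: n = 424, width ≈ 2.27

Width reduced by factor of 4.59/2.27 = 2.02.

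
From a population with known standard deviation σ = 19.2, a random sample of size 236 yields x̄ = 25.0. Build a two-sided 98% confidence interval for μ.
(22.09, 27.91)

z-interval (σ known):
z* = 2.326 for 98% confidence

Margin of error = z* · σ/√n = 2.326 · 19.2/√236 = 2.91

CI: (25.0 - 2.91, 25.0 + 2.91) = (22.09, 27.91)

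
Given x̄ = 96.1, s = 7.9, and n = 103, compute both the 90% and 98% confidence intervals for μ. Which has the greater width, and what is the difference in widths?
98% CI is wider by 1.10

df = 102
90% CI: t* = 1.660, (94.81, 97.39), width = 2 · t* · s/√n = 2.58
98% CI: t* = 2.363, (94.26, 97.94), width = 2 · t* · s/√n = 3.68

The 98% CI is wider by 3.68 - 2.58 = 1.10.
Higher confidence requires a wider interval.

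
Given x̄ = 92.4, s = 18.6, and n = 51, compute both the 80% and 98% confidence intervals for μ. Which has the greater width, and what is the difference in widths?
98% CI is wider by 5.75

df = 50
80% CI: t* = 1.299, (89.02, 95.78), width = 2 · t* · s/√n = 6.77
98% CI: t* = 2.403, (86.14, 98.66), width = 2 · t* · s/√n = 12.52

The 98% CI is wider by 12.52 - 6.77 = 5.75.
Higher confidence requires a wider interval.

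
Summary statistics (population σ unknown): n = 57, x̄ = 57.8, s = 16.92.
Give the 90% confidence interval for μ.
(54.05, 61.55)

t-interval (σ unknown):
df = n - 1 = 56
t* = 1.673 for 90% confidence

Margin of error = t* · s/√n = 1.673 · 16.92/√57 = 3.75

CI: (54.05, 61.55)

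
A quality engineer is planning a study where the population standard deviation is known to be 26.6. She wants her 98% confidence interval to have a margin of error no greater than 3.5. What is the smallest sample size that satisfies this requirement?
n ≥ 313

For margin E ≤ 3.5:
n ≥ (z* · σ / E)²
n ≥ (2.326 · 26.6 / 3.5)²
n ≥ 312.50

Minimum n = 313 (rounding up)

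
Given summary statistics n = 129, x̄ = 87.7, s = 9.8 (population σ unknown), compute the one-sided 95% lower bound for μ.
μ ≥ 86.27

Lower bound (one-sided):
t* = 1.657 (one-sided for 95%)
Lower bound = x̄ - t* · s/√n = 87.7 - 1.657 · 9.8/√129 = 86.27

We are 95% confident that μ ≥ 86.27.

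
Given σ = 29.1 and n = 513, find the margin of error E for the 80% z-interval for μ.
Margin of error = 1.65

Margin of error = z* · σ/√n
= 1.282 · 29.1/√513
= 1.282 · 29.1/22.6495
= 1.65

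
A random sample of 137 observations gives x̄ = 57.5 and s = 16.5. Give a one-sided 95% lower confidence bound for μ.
μ ≥ 55.17

Lower bound (one-sided):
t* = 1.656 (one-sided for 95%)
Lower bound = x̄ - t* · s/√n = 57.5 - 1.656 · 16.5/√137 = 55.17

We are 95% confident that μ ≥ 55.17.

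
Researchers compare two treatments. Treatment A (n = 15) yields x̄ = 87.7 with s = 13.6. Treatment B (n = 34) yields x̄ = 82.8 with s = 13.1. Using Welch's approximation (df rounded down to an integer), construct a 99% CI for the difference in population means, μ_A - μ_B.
(-6.72, 16.52)

Difference: x̄₁ - x̄₂ = 4.90
SE = √(s₁²/n₁ + s₂²/n₂) = √(13.6²/15 + 13.1²/34) = 4.1687
df = 25.96 → 25 (Welch–Satterthwaite, rounded down)
t* = 2.787

CI: 4.90 ± 2.787 · 4.1687 = 4.90 ± 11.62 = (-6.72, 16.52)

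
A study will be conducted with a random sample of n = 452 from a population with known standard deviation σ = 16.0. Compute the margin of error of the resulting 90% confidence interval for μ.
Margin of error = 1.24

Margin of error = z* · σ/√n
= 1.645 · 16.0/√452
= 1.645 · 16.0/21.2603
= 1.24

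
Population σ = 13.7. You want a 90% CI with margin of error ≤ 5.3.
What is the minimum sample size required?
n ≥ 19

For margin E ≤ 5.3:
n ≥ (z* · σ / E)²
n ≥ (1.645 · 13.7 / 5.3)²
n ≥ 18.08

Minimum n = 19 (rounding up)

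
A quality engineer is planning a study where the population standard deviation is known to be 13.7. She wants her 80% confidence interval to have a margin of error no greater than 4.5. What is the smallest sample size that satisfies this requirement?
n ≥ 16

For margin E ≤ 4.5:
n ≥ (z* · σ / E)²
n ≥ (1.282 · 13.7 / 4.5)²
n ≥ 15.23

Minimum n = 16 (rounding up)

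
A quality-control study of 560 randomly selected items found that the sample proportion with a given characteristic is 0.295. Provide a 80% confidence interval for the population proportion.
(0.270, 0.320)

Proportion CI:
SE = √(p̂(1-p̂)/n) = √(0.295 · 0.705 / 560) = 0.01927

z* = 1.282
Margin = z* · SE = 1.282 · 0.01927 = 0.0247

CI: 0.295 ± 0.0247 = (0.270, 0.320)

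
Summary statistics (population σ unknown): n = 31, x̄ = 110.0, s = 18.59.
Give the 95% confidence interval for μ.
(103.18, 116.82)

t-interval (σ unknown):
df = n - 1 = 30
t* = 2.042 for 95% confidence

Margin of error = t* · s/√n = 2.042 · 18.59/√31 = 6.82

CI: (103.18, 116.82)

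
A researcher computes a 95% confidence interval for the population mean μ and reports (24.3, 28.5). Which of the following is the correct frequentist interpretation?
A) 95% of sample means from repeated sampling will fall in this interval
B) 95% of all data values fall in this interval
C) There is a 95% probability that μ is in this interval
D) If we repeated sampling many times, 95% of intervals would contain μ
D

A) Wrong — coverage applies to intervals containing μ, not to future x̄ values.
B) Wrong — a CI is about the parameter μ, not individual data values.
C) Wrong — μ is fixed; the randomness lives in the interval, not in μ.
D) Correct — this is the frequentist long-run coverage interpretation.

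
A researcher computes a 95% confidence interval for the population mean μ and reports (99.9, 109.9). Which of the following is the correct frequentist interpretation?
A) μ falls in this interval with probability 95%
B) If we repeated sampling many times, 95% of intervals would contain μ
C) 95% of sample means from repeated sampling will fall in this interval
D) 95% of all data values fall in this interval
B

A) Wrong — μ is fixed; the randomness lives in the interval, not in μ.
B) Correct — this is the frequentist long-run coverage interpretation.
C) Wrong — coverage applies to intervals containing μ, not to future x̄ values.
D) Wrong — a CI is about the parameter μ, not individual data values.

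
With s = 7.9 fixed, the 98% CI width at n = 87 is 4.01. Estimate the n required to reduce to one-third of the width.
n ≈ 783

CI width ∝ 1/√n
To reduce width by factor 3, need √n to grow by 3 → need 3² = 9 times as many samples.

Current: n = 87, width = 4.01
New: n = 783, width ≈ 1.32

Width reduced by factor of 4.01/1.32 = 3.04.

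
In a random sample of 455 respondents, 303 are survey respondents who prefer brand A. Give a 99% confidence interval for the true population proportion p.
(0.609, 0.723)

Proportion CI:
p̂ = 303/455 = 0.66593
SE = √(p̂(1-p̂)/n) = √(0.66593 · 0.33407 / 455) = 0.02211

z* = 2.576
Margin = z* · SE = 2.576 · 0.02211 = 0.0570

CI: 0.66593 ± 0.0570 = (0.609, 0.723)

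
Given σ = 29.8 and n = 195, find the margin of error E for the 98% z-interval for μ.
Margin of error = 4.96

Margin of error = z* · σ/√n
= 2.326 · 29.8/√195
= 2.326 · 29.8/13.9642
= 4.96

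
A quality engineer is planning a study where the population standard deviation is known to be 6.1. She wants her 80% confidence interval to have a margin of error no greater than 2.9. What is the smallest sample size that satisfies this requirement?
n ≥ 8

For margin E ≤ 2.9:
n ≥ (z* · σ / E)²
n ≥ (1.282 · 6.1 / 2.9)²
n ≥ 7.27

Minimum n = 8 (rounding up)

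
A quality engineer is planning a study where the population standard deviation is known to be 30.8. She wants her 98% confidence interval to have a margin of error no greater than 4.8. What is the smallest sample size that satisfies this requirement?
n ≥ 223

For margin E ≤ 4.8:
n ≥ (z* · σ / E)²
n ≥ (2.326 · 30.8 / 4.8)²
n ≥ 222.76

Minimum n = 223 (rounding up)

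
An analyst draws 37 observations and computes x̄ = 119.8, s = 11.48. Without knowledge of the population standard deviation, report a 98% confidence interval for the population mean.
(115.21, 124.39)

t-interval (σ unknown):
df = n - 1 = 36
t* = 2.434 for 98% confidence

Margin of error = t* · s/√n = 2.434 · 11.48/√37 = 4.59

CI: (115.21, 124.39)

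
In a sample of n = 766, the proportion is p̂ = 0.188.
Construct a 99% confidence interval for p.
(0.152, 0.224)

Proportion CI:
SE = √(p̂(1-p̂)/n) = √(0.188 · 0.812 / 766) = 0.01412

z* = 2.576
Margin = z* · SE = 2.576 · 0.01412 = 0.0364

CI: 0.188 ± 0.0364 = (0.152, 0.224)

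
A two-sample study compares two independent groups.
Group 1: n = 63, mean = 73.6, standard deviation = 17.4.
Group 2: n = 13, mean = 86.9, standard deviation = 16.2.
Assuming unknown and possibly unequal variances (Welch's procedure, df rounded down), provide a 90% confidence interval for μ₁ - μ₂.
(-21.97, -4.63)

Difference: x̄₁ - x̄₂ = -13.30
SE = √(s₁²/n₁ + s₂²/n₂) = √(17.4²/63 + 16.2²/13) = 4.9993
df = 18.19 → 18 (Welch–Satterthwaite, rounded down)
t* = 1.734

CI: -13.30 ± 1.734 · 4.9993 = -13.30 ± 8.67 = (-21.97, -4.63)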